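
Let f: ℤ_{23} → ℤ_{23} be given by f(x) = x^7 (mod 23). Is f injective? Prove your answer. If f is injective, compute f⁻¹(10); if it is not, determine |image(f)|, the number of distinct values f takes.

21

Since 23 is prime, the nonzero elements of ℤ_{23} form a cyclic group of order 22.
As gcd(7, 22) = 1, raising to the 7th power is a bijection on this group: if u^7 ≡ v^7 then (uv^{−1})^7 = 1, and the only element of order dividing gcd(7, 22) = 1 is 1, so u = v.
With f(0) = 0 this makes f injective on all of ℤ_{23}, hence bijective (finite equal-size domain and codomain). In particular f is injective.
Since f is injective, we find the preimage of 10. The inverse of x ↦ x^7 on (ℤ_{23})^× is x ↦ x^19, because 7·19 = 133 = 6·22 + 1 ≡ 1 (mod 22) and x^{22} = 1 for x ≠ 0 (Fermat). So f⁻¹(10) = 10^19 mod 23.
Repeated squaring mod 23: 10^1 ≡ 10, 10^2 ≡ 10² = 100 ≡ 8, 10^4 ≡ 8² = 64 ≡ 18, 10^8 ≡ 18² = 324 ≡ 2, 10^16 ≡ 2² = 4. Since 19 = 16 + 2 + 1, 10^19 ≡ 4·8·10: 4·8 = 32 ≡ 9, then 9·10 = 90 ≡ 21. So 10^19 ≡ 21 (mod 23).
Hence f⁻¹(10) = 21.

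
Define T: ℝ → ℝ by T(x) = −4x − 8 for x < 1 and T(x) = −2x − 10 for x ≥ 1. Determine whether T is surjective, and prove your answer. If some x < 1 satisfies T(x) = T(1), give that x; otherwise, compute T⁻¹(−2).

Both pieces are strictly decreasing (slopes −4 and −2), so each is injective on its own interval.
The left piece maps (−∞, 1) onto (−12, ∞); the right piece maps [1, ∞) onto (−∞, −12].
These images together cover ℝ, so T is surjective.
Because the two images are disjoint, no x < 1 has T(x) = T(1), so we compute T⁻¹(−2): −2 lies in (−12, ∞), so solve −4x − 8 = −2: x = (−2 + 8)/(−4) = −3/2.

-3/2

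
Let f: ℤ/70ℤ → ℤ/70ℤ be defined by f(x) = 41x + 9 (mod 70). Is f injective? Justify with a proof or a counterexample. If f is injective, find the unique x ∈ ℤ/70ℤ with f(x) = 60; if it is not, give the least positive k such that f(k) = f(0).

61

If f(u) = f(v), then 41u ≡ 41v (mod 70). Because gcd(41, 70) = 1, we may cancel 41 to get u ≡ v (mod 70).
Thus f is injective.
We now compute 41⁻¹ mod 70 explicitly. Euclid's algorithm: 70 = 1·41 + 29, 41 = 1·29 + 12, 29 = 2·12 + 5, 12 = 2·5 + 2, 5 = 2·2 + 1; back-substituting gives 1 = 41·41 − 24·70, so 41⁻¹ ≡ 41 (mod 70).
Since f is injective, we find f⁻¹(60): we need 41x ≡ 60 − 9 ≡ 51 (mod 70). Using 41⁻¹ = 41: x ≡ 41·51 = 2091 = 29·70 + 61, so x = 61.
Check: f(61) = 41·61 + 9 = 2510 = 35·70 + 60 ≡ 60 (mod 70).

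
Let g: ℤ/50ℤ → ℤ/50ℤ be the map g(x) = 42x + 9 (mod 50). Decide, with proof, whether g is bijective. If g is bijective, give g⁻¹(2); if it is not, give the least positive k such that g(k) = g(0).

By definition, injectivity means: for all u, v in the domain, g(u) = g(v) implies u = v.
We have gcd(42, 50) = 2 > 1. Taking u = 0 and v = 25: g(0) = 9 and g(25) = 42·25 + 9 = 1059 ≡ 9 (mod 50).
So g(0) = g(25) while 0 ≠ 25, so g is not injective, hence not bijective.
Since g is not bijective, we find the least positive k with g(k) = g(0): this means 42k ≡ 0 (mod 50), i.e. 50 ∣ 42k. Since gcd(42, 50) = 2, dividing through by 2 this holds exactly when 25 ∣ 21k, and as gcd(21, 25) = 1, exactly when 25 ∣ k.
The smallest positive such k is 25.

25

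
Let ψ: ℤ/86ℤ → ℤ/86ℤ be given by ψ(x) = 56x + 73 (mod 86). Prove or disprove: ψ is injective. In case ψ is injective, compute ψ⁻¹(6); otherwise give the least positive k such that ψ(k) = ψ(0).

Recall: injectivity means: for all s, t in the domain, ψ(s) = ψ(t) implies s = t.
We have gcd(56, 86) = 2 > 1. Taking s = 0 and t = 43: ψ(0) = 73 and ψ(43) = 56·43 + 73 = 2481 ≡ 73 (mod 86).
So ψ(0) = ψ(43) while 0 ≠ 43, thus ψ is not injective.
Since ψ is not injective, we find the least positive k with ψ(k) = ψ(0): this means 56k ≡ 0 (mod 86), i.e. 86 ∣ 56k. Since gcd(56, 86) = 2, dividing through by 2 this holds exactly when 43 ∣ 28k, and as gcd(28, 43) = 1, exactly when 43 ∣ k.
The smallest positive such k is 43.

43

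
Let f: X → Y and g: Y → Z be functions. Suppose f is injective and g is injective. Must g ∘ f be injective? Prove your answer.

Suppose (g ∘ f)(x_1) = (g ∘ f)(x_2), i.e. g(f(x_1)) = g(f(x_2)).
Since g is injective, f(x_1) = f(x_2). Since f is injective, x_1 = x_2. Therefore g ∘ f is injective.

injective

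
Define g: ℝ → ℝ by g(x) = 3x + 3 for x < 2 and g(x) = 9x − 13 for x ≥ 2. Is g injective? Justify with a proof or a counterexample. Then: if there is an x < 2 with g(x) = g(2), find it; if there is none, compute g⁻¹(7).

Both pieces are strictly increasing (slopes 3 and 9), so each is injective on its own interval.
The left piece maps (−∞, 2) onto (−∞, 9); the right piece maps [2, ∞) onto [5, ∞).
These images overlap. In particular g(2) = 5 (right piece), and solving 3x + 3 = 5 on the left piece gives x = 2/3 < 2.
So g(2/3) = g(2) with 2/3 ≠ 2, and g is not injective. This x = 2/3 is the requested value below 2.

2/3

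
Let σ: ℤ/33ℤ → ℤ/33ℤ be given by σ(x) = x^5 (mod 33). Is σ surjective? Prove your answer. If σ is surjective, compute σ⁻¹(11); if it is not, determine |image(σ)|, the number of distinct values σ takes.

σ(1) = 1^5 = 1.
σ(4): Repeated squaring mod 33: 4^1 ≡ 4, 4^2 ≡ 4² = 16, 4^4 ≡ 16² = 256 ≡ 25. Since 5 = 4 + 1, 4^5 ≡ 25·4: 25·4 = 100 ≡ 1. So 4^5 ≡ 1 (mod 33).
So σ(1) = σ(4) = 1 while 1 ≠ 4, thus σ is not injective.
A non-injective map from the 33-element set ℤ/33ℤ to itself takes at most 32 distinct values, so it cannot be surjective. So σ is not surjective.
Since σ is not surjective, we determine |image(σ)|. Computing x^5 mod 33 for each x (by repeated squaring, reducing mod 33 at every step), the values σ(0), σ(1), …, σ(32) are: 0, 1, 32, 12, 1, 23, 21, 10, 32, 12, 10, 11, 12, 10, 23, 12, 1, 32, 21, 10, 23, 21, 22, 23, 21, 1, 23, 12, 10, 32, 21, 1, 32.
The distinct values are {0, 1, 10, 11, 12, 21, 22, 23, 32}; there are 9 of them.

9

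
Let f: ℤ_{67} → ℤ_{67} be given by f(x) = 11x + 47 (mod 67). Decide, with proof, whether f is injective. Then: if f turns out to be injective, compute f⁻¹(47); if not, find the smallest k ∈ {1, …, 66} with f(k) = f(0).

0

If f(a) = f(b), then 11a ≡ 11b (mod 67). Because gcd(11, 67) = 1, we may cancel 11 to get a ≡ b (mod 67).
Therefore f is injective.
We now compute 11⁻¹ mod 67 explicitly. Euclid's algorithm: 67 = 6·11 + 1; back-substituting gives 1 = 61·11 − 10·67, so 11⁻¹ ≡ 61 (mod 67).
Since f is injective, we find f⁻¹(47): we need 11x ≡ 47 − 47 ≡ 0 (mod 67). Using 11⁻¹ = 61: x ≡ 61·0 = 0, so x = 0.
Check: f(0) = 11·0 + 47 = 47 ≡ 47 (mod 67).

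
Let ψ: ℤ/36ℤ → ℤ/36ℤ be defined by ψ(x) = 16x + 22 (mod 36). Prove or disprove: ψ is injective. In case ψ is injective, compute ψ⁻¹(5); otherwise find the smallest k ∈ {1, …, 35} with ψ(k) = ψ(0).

9

By definition, ψ is injective when ψ(a) = ψ(b) forces a = b.
We have gcd(16, 36) = 4 > 1. Taking a = 0 and b = 9: ψ(0) = 22 and ψ(9) = 16·9 + 22 = 166 ≡ 22 (mod 36).
So ψ(0) = ψ(9) while 0 ≠ 9, so ψ is not injective.
Since ψ is not injective, we find the least positive k with ψ(k) = ψ(0): this means 16k ≡ 0 (mod 36), i.e. 36 ∣ 16k. Since gcd(16, 36) = 4, dividing through by 4 this holds exactly when 9 ∣ 4k, and as gcd(4, 9) = 1, exactly when 9 ∣ k.
The smallest positive such k is 9.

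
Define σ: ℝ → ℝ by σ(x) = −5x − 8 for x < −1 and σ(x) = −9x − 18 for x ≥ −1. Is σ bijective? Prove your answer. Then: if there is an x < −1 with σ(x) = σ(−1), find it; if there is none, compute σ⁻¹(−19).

Both pieces are strictly decreasing (slopes −5 and −9), so each is injective on its own interval.
The left piece maps (−∞, −1) onto (−3, ∞); the right piece maps [−1, ∞) onto (−∞, −9].
The images leave a gap (−3 has no preimage), so σ is not surjective, hence not bijective.
Because the two images are disjoint, no x < −1 has σ(x) = σ(−1), so we compute σ⁻¹(−19): −19 lies in (−∞, −9], so solve −9x − 18 = −19: x = (−19 + 18)/(−9) = 1/9.

1/9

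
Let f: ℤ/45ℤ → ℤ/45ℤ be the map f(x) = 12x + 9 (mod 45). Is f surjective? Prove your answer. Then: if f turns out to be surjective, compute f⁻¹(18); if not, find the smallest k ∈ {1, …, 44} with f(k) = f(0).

15

Since gcd(12, 45) = 3, we have 12x ≡ 0 (mod 3) for all x, so f(x) ≡ 0 (mod 3).
But 1 ≢ 0 (mod 3), so 1 ∈ ℤ/45ℤ has no preimage. Thus f is not surjective.
Since f is not surjective, we find the least positive k with f(k) = f(0): this means 12k ≡ 0 (mod 45), i.e. 45 ∣ 12k. Since gcd(12, 45) = 3, dividing through by 3 this holds exactly when 15 ∣ 4k, and as gcd(4, 15) = 1, exactly when 15 ∣ k.
The smallest positive such k is 15.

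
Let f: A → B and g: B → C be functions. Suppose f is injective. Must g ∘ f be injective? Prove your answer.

not injective

No. Take A = B = C = {0, 1}, f = identity (injective), and g(x) = 0 for every x.
Then (g ∘ f)(0) = 0 = (g ∘ f)(1) with 0 ≠ 1, so g ∘ f is not injective.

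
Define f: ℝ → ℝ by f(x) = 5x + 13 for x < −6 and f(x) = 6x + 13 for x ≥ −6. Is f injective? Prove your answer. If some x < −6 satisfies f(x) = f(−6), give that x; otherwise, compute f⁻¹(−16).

Both pieces are strictly increasing (slopes 5 and 6), so each is injective on its own interval.
The left piece maps (−∞, −6) onto (−∞, −17); the right piece maps [−6, ∞) onto [−23, ∞).
These images overlap. In particular f(−6) = −23 (right piece), and solving 5x + 13 = −23 on the left piece gives x = −36/5 < −6.
So f(−36/5) = f(−6) with −36/5 ≠ −6, and f is not injective. This x = −36/5 is the requested value below −6.

-36/5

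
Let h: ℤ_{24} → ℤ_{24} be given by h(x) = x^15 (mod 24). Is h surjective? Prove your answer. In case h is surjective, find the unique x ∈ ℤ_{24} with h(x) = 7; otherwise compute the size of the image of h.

15

h(0) = 0^15 = 0.
h(6): Repeated squaring mod 24: 6^1 ≡ 6, 6^2 ≡ 6² = 36 ≡ 12, 6^4 ≡ 12² = 144 ≡ 0, 6^8 ≡ 0² = 0. Since 15 = 8 + 4 + 2 + 1, 6^15 ≡ 0·0·12·6: 0·0 = 0, then 0·12 = 0, then 0·6 = 0. So 6^15 ≡ 0 (mod 24).
So h(0) = h(6) = 0 while 0 ≠ 6, therefore h is not injective.
A non-injective map from the 24-element set ℤ_{24} to itself takes at most 23 distinct values, so it cannot be surjective. Thus h is not surjective.
Since h is not surjective, we determine |image(h)|. Computing x^15 mod 24 for each x (by repeated squaring, reducing mod 24 at every step), the values h(0), h(1), …, h(23) are: 0, 1, 8, 3, 16, 5, 0, 7, 8, 9, 16, 11, 0, 13, 8, 15, 16, 17, 0, 19, 8, 21, 16, 23.
The distinct values are {0, 1, 3, 5, 7, 8, 9, 11, 13, 15, 16, 17, 19, 21, 23}; there are 15 of them.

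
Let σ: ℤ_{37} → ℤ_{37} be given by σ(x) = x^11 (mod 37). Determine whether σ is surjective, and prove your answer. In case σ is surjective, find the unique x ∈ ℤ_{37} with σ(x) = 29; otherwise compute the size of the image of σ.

Since 37 is prime, the nonzero elements of ℤ_{37} form a cyclic group of order 36.
As gcd(11, 36) = 1, raising to the 11th power is a bijection on this group: if x_1^11 ≡ x_2^11 then (x_1x_2^{−1})^11 = 1, and the only element of order dividing gcd(11, 36) = 1 is 1, so x_1 = x_2.
With σ(0) = 0 this makes σ injective on all of ℤ_{37}, hence bijective (finite equal-size domain and codomain). In particular σ is surjective.
Since σ is surjective, we find the preimage of 29. The inverse of x ↦ x^11 on (ℤ_{37})^× is x ↦ x^23, because 11·23 = 253 = 7·36 + 1 ≡ 1 (mod 36) and x^{36} = 1 for x ≠ 0 (Fermat). So σ⁻¹(29) = 29^23 mod 37.
Repeated squaring mod 37: 29^1 ≡ 29, 29^2 ≡ 29² = 841 ≡ 27, 29^4 ≡ 27² = 729 ≡ 26, 29^8 ≡ 26² = 676 ≡ 10, 29^16 ≡ 10² = 100 ≡ 26. Since 23 = 16 + 4 + 2 + 1, 29^23 ≡ 26·26·27·29: 26·26 = 676 ≡ 10, then 10·27 = 270 ≡ 11, then 11·29 = 319 ≡ 23. So 29^23 ≡ 23 (mod 37).
Hence σ⁻¹(29) = 23.

23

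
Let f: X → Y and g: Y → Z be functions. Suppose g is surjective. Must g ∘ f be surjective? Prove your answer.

No. Take X = {1}, Y = Z = {1, 2, 3}, f(1) = 1, and g = identity (surjective).
Then (g ∘ f)(1) = 1, and 3 ∈ Z has no preimage under g ∘ f, so g ∘ f is not surjective.

not surjective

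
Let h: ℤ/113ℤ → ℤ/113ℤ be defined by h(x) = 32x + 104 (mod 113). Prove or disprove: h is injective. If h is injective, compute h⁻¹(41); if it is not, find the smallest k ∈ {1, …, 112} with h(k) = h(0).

Recall: injectivity means: for all s, t in the domain, h(s) = h(t) implies s = t.
If h(s) = h(t), then 32s ≡ 32t (mod 113). Because gcd(32, 113) = 1, we may cancel 32 to get s ≡ t (mod 113).
Therefore h is injective.
We now compute 32⁻¹ mod 113 explicitly. Euclid's algorithm: 113 = 3·32 + 17, 32 = 1·17 + 15, 17 = 1·15 + 2, 15 = 7·2 + 1; back-substituting gives 1 = 53·32 − 15·113, so 32⁻¹ ≡ 53 (mod 113).
Since h is injective, we compute h⁻¹(41): solve 32x + 104 ≡ 41 (mod 113), i.e. 32x ≡ 50 (mod 113).
Multiplying by 32⁻¹ = 53 gives x ≡ 53·50 = 2650 = 23·113 + 51 ≡ 51 (mod 113).
Check: h(51) = 32·51 + 104 = 1736 = 15·113 + 41 ≡ 41 (mod 113).

51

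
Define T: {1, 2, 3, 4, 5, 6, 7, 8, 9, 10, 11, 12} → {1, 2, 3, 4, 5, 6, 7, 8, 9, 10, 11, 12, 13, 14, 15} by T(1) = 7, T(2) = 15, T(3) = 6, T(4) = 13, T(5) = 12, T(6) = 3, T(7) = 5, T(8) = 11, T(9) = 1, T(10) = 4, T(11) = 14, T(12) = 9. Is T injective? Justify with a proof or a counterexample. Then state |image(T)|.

The values T(1), …, T(12) are 7, 15, 6, 13, 12, 3, 5, 11, 1, 4, 14, 9 — all distinct.
So T(a) = T(b) only when a = b, and T is injective.
The image of T is {1, 3, 4, 5, 6, 7, 9, 11, 12, 13, 14, 15}, which has 12 elements.

12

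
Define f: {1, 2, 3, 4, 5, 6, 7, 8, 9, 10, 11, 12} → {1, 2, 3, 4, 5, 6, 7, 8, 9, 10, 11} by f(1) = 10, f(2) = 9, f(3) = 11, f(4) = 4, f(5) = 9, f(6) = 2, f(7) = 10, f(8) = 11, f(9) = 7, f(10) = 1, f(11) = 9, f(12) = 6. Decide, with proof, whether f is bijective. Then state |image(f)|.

f(2) = 9 = f(5) with 2 ≠ 5, so f is not injective, hence not bijective.
The image of f is {1, 2, 4, 6, 7, 9, 10, 11}, which has 8 elements.

8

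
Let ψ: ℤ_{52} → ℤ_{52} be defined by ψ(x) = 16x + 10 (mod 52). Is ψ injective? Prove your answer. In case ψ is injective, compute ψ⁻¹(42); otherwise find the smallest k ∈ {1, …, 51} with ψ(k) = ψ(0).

Recall: ψ is injective when ψ(s) = ψ(t) forces s = t.
We have gcd(16, 52) = 4 > 1. Taking s = 0 and t = 13: ψ(0) = 10 and ψ(13) = 16·13 + 10 = 218 ≡ 10 (mod 52).
So ψ(0) = ψ(13) while 0 ≠ 13, thus ψ is not injective.
Since ψ is not injective, we find the least positive k with ψ(k) = ψ(0): this means 16k ≡ 0 (mod 52), i.e. 52 ∣ 16k. Since gcd(16, 52) = 4, dividing through by 4 this holds exactly when 13 ∣ 4k, and as gcd(4, 13) = 1, exactly when 13 ∣ k.
The smallest positive such k is 13.

13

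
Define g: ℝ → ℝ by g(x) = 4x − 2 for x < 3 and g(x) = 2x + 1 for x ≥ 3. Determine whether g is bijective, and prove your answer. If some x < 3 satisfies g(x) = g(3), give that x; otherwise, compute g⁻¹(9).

Both pieces are strictly increasing (slopes 4 and 2), so each is injective on its own interval.
The left piece maps (−∞, 3) onto (−∞, 10); the right piece maps [3, ∞) onto [7, ∞).
These images overlap. In particular g(3) = 7 (right piece), and solving 4x − 2 = 7 on the left piece gives x = 9/4 < 3.
So g(9/4) = g(3) with 9/4 ≠ 3, and g is not injective, hence not bijective. This x = 9/4 is the requested value below 3.

9/4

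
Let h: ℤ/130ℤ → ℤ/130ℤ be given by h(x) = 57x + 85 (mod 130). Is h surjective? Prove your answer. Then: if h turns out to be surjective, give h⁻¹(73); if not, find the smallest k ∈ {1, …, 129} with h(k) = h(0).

Since gcd(57, 130) = 1, 57 is invertible modulo 130. Euclid's algorithm: 130 = 2·57 + 16, 57 = 3·16 + 9, 16 = 1·9 + 7, 9 = 1·7 + 2, 7 = 3·2 + 1; back-substituting gives 1 = 73·57 − 32·130, so 57⁻¹ ≡ 73 (mod 130).
Then y ↦ 73(y − 85) is a two-sided inverse to h, so every y ∈ ℤ/130ℤ has a preimage.
Hence h is surjective.
Since h is surjective, we compute h⁻¹(73): solve 57x + 85 ≡ 73 (mod 130), i.e. 57x ≡ 118 (mod 130).
Multiplying by 57⁻¹ = 73 gives x ≡ 73·118 = 8614 = 66·130 + 34 ≡ 34 (mod 130).
Check: h(34) = 57·34 + 85 = 2023 = 15·130 + 73 ≡ 73 (mod 130).

34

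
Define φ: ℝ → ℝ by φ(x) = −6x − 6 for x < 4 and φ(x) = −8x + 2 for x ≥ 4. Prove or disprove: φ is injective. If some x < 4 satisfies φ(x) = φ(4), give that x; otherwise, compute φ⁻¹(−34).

Both pieces are strictly decreasing (slopes −6 and −8), so each is injective on its own interval.
The left piece maps (−∞, 4) onto (−30, ∞); the right piece maps [4, ∞) onto (−∞, −30].
These images are disjoint, so no value is attained by both pieces. Hence φ is injective.
Because the two images are disjoint, no x < 4 has φ(x) = φ(4), so we compute φ⁻¹(−34): −34 lies in (−∞, −30], so solve −8x + 2 = −34: x = (−34 − 2)/(−8) = 9/2.

9/2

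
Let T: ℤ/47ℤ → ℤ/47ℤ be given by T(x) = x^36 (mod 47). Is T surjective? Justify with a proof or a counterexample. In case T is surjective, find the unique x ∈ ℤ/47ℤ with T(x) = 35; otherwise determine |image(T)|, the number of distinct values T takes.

24

T(23): Repeated squaring mod 47: 23^1 ≡ 23, 23^2 ≡ 23² = 529 ≡ 12, 23^4 ≡ 12² = 144 ≡ 3, 23^8 ≡ 3² = 9, 23^16 ≡ 9² = 81 ≡ 34, 23^32 ≡ 34² = 1156 ≡ 28. Since 36 = 32 + 4, 23^36 ≡ 28·3: 28·3 = 84 ≡ 37. So 23^36 ≡ 37 (mod 47).
T(24): Repeated squaring mod 47: 24^1 ≡ 24, 24^2 ≡ 24² = 576 ≡ 12, 24^4 ≡ 12² = 144 ≡ 3, 24^8 ≡ 3² = 9, 24^16 ≡ 9² = 81 ≡ 34, 24^32 ≡ 34² = 1156 ≡ 28. Since 36 = 32 + 4, 24^36 ≡ 28·3: 28·3 = 84 ≡ 37. So 24^36 ≡ 37 (mod 47).
So T(23) = T(24) = 37 while 23 ≠ 24, hence T is not injective.
A non-injective map from the 47-element set ℤ/47ℤ to itself takes at most 46 distinct values, so it cannot be surjective. Therefore T is not surjective.
Since T is not surjective, we determine |image(T)|. Computing x^36 mod 47 for each x (by repeated squaring, reducing mod 47 at every step), the values T(0), T(1), …, T(46) are: 0, 1, 14, 36, 8, 4, 34, 25, 18, 27, 9, 28, 6, 24, 21, 3, 17, 42, 2, 12, 32, 7, 16, 37, 37, 16, 7, 32, 12, 2, 42, 17, 3, 21, 24, 6, 28, 9, 27, 18, 25, 34, 4, 8, 36, 14, 1.
The distinct values are {0, 1, 2, 3, 4, 6, 7, 8, 9, 12, 14, 16, 17, 18, 21, 24, 25, 27, 28, 32, 34, 36, 37, 42}; there are 24 of them.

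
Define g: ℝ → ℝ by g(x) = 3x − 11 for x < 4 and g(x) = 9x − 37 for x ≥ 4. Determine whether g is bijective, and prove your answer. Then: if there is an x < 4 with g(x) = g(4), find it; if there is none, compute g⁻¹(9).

Both pieces are strictly increasing (slopes 3 and 9), so each is injective on its own interval.
The left piece maps (−∞, 4) onto (−∞, 1); the right piece maps [4, ∞) onto [−1, ∞).
These images overlap. In particular g(4) = −1 (right piece), and solving 3x − 11 = −1 on the left piece gives x = 10/3 < 4.
So g(10/3) = g(4) with 10/3 ≠ 4, and g is not injective, hence not bijective. This x = 10/3 is the requested value below 4.

10/3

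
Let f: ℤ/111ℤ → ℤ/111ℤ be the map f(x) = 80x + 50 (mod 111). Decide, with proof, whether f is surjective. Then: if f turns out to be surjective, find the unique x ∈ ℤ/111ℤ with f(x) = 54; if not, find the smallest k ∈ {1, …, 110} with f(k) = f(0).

50

Since gcd(80, 111) = 1, 80 is invertible modulo 111. Euclid's algorithm: 111 = 1·80 + 31, 80 = 2·31 + 18, 31 = 1·18 + 13, 18 = 1·13 + 5, 13 = 2·5 + 3, 5 = 1·3 + 2, 3 = 1·2 + 1; back-substituting gives 1 = 68·80 − 49·111, so 80⁻¹ ≡ 68 (mod 111).
For any y ∈ ℤ/111ℤ, x = 68(y − 50) mod 111 satisfies f(x) = 80·68(y − 50) + 50 ≡ y (since 80·68 ≡ 1 mod 111). So every y has a preimage.
Hence f is surjective.
Since f is surjective, we find f⁻¹(54): we need 80x ≡ 54 − 50 ≡ 4 (mod 111). Using 80⁻¹ = 68: x ≡ 68·4 = 272 = 2·111 + 50, so x = 50.
Check: f(50) = 80·50 + 50 = 4050 = 36·111 + 54 ≡ 54 (mod 111).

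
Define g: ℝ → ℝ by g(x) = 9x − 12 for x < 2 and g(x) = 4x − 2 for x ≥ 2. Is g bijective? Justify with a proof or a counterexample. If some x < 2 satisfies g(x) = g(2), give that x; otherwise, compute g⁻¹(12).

Both pieces are strictly increasing (slopes 9 and 4), so each is injective on its own interval.
The left piece maps (−∞, 2) onto (−∞, 6); the right piece maps [2, ∞) onto [6, ∞).
Since 6 = 6, the images partition ℝ: g is injective and surjective, hence bijective.
Because the two images are disjoint, no x < 2 has g(x) = g(2), so we compute g⁻¹(12): 12 lies in [6, ∞), so solve 4x − 2 = 12: x = (12 + 2)/4 = 7/2.

7/2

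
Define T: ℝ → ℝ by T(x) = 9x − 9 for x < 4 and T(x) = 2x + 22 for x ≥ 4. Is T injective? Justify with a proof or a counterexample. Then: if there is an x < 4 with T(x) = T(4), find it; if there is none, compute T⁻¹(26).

35/9

Both pieces are strictly increasing (slopes 9 and 2), so each is injective on its own interval.
The left piece maps (−∞, 4) onto (−∞, 27); the right piece maps [4, ∞) onto [30, ∞).
These images are disjoint, so no value is attained by both pieces. Therefore T is injective.
Because the two images are disjoint, no x < 4 has T(x) = T(4), so we compute T⁻¹(26): 26 lies in (−∞, 27), so solve 9x − 9 = 26: x = (26 + 9)/9 = 35/9.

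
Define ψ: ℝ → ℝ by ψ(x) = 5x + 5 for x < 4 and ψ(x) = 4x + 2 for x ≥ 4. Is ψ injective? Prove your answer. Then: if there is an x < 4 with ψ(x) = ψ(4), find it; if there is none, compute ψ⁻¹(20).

13/5

Both pieces are strictly increasing (slopes 5 and 4), so each is injective on its own interval.
The left piece maps (−∞, 4) onto (−∞, 25); the right piece maps [4, ∞) onto [18, ∞).
These images overlap. In particular ψ(4) = 18 (right piece), and solving 5x + 5 = 18 on the left piece gives x = 13/5 < 4.
So ψ(13/5) = ψ(4) with 13/5 ≠ 4, and ψ is not injective. This x = 13/5 is the requested value below 4.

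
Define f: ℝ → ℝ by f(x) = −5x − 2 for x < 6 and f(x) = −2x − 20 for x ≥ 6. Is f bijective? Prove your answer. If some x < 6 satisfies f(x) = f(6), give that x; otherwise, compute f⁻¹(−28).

Both pieces are strictly decreasing (slopes −5 and −2), so each is injective on its own interval.
The left piece maps (−∞, 6) onto (−32, ∞); the right piece maps [6, ∞) onto (−∞, −32].
Since −32 = −32, the images partition ℝ: f is injective and surjective, hence bijective.
Because the two images are disjoint, no x < 6 has f(x) = f(6), so we compute f⁻¹(−28): −28 lies in (−32, ∞), so solve −5x − 2 = −28: x = (−28 + 2)/(−5) = 26/5.

26/5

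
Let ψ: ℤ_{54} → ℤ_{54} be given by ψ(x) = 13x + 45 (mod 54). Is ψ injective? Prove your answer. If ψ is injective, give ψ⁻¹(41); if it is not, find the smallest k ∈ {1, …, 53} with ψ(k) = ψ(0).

Suppose ψ(x_1) = ψ(x_2) in ℤ_{54}. Then 13x_1 + 45 ≡ 13x_2 + 45 (mod 54), so 13(x_1 − x_2) ≡ 0 (mod 54).
Since gcd(13, 54) = 1, 13 is invertible modulo 54, so x_1 − x_2 ≡ 0 (mod 54), i.e. x_1 = x_2.
Therefore ψ is injective.
We now compute 13⁻¹ mod 54 explicitly. Euclid's algorithm: 54 = 4·13 + 2, 13 = 6·2 + 1; back-substituting gives 1 = 25·13 − 6·54, so 13⁻¹ ≡ 25 (mod 54).
Since ψ is injective, we find ψ⁻¹(41): we need 13x ≡ 41 − 45 ≡ 50 (mod 54). Using 13⁻¹ = 25: x ≡ 25·50 = 1250 = 23·54 + 8, so x = 8.
Check: ψ(8) = 13·8 + 45 = 149 = 2·54 + 41 ≡ 41 (mod 54).

8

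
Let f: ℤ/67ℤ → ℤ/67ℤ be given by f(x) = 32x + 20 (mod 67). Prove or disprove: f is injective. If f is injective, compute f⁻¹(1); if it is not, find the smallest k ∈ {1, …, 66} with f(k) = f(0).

35

If f(s) = f(t), then 32s ≡ 32t (mod 67). Because gcd(32, 67) = 1, we may cancel 32 to get s ≡ t (mod 67).
Therefore f is injective.
We now compute 32⁻¹ mod 67 explicitly. Euclid's algorithm: 67 = 2·32 + 3, 32 = 10·3 + 2, 3 = 1·2 + 1; back-substituting gives 1 = 44·32 − 21·67, so 32⁻¹ ≡ 44 (mod 67).
Since f is injective, we compute f⁻¹(1): solve 32x + 20 ≡ 1 (mod 67), i.e. 32x ≡ 48 (mod 67).
Multiplying by 32⁻¹ = 44 gives x ≡ 44·48 = 2112 = 31·67 + 35 ≡ 35 (mod 67).
Check: f(35) = 32·35 + 20 = 1140 = 17·67 + 1 ≡ 1 (mod 67).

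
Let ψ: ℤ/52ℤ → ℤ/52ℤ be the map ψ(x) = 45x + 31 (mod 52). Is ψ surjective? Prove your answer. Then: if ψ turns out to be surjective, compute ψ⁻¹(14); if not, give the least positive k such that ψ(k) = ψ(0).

47

Since gcd(45, 52) = 1, 45 is invertible modulo 52. Euclid's algorithm: 52 = 1·45 + 7, 45 = 6·7 + 3, 7 = 2·3 + 1; back-substituting gives 1 = 37·45 − 32·52, so 45⁻¹ ≡ 37 (mod 52).
For any y ∈ ℤ/52ℤ, x = 37(y − 31) mod 52 satisfies ψ(x) = 45·37(y − 31) + 31 ≡ y (since 45·37 ≡ 1 mod 52). So every y has a preimage.
Therefore ψ is surjective.
Since ψ is surjective, we compute ψ⁻¹(14): solve 45x + 31 ≡ 14 (mod 52), i.e. 45x ≡ 35 (mod 52).
Multiplying by 45⁻¹ = 37 gives x ≡ 37·35 = 1295 = 24·52 + 47 ≡ 47 (mod 52).
Check: ψ(47) = 45·47 + 31 = 2146 = 41·52 + 14 ≡ 14 (mod 52).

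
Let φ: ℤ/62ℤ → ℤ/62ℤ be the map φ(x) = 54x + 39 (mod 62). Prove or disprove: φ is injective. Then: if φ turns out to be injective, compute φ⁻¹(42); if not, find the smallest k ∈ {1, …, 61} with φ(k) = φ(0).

By definition, injectivity means: for all s, t in the domain, φ(s) = φ(t) implies s = t.
We have gcd(54, 62) = 2 > 1. Taking s = 0 and t = 31: φ(0) = 39 and φ(31) = 54·31 + 39 = 1713 ≡ 39 (mod 62).
So φ(0) = φ(31) while 0 ≠ 31, so φ is not injective.
Since φ is not injective, we find the least positive k with φ(k) = φ(0): this means 54k ≡ 0 (mod 62), i.e. 62 ∣ 54k. Since gcd(54, 62) = 2, dividing through by 2 this holds exactly when 31 ∣ 27k, and as gcd(27, 31) = 1, exactly when 31 ∣ k.
The smallest positive such k is 31.

31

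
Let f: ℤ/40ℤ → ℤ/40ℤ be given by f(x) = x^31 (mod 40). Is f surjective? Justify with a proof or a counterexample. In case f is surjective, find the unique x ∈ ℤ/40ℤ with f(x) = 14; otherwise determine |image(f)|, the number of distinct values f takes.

f(0) = 0^31 = 0.
f(10): Repeated squaring mod 40: 10^1 ≡ 10, 10^2 ≡ 10² = 100 ≡ 20, 10^4 ≡ 20² = 400 ≡ 0, 10^8 ≡ 0² = 0, 10^16 ≡ 0² = 0. Since 31 = 16 + 8 + 4 + 2 + 1, 10^31 ≡ 0·0·0·20·10: 0·0 = 0, then 0·0 = 0, then 0·20 = 0, then 0·10 = 0. So 10^31 ≡ 0 (mod 40).
So f(0) = f(10) = 0 while 0 ≠ 10, so f is not injective.
A non-injective map from the 40-element set ℤ/40ℤ to itself takes at most 39 distinct values, so it cannot be surjective. Hence f is not surjective.
Since f is not surjective, we determine |image(f)|. Computing x^31 mod 40 for each x (by repeated squaring, reducing mod 40 at every step), the values f(0), f(1), …, f(39) are: 0, 1, 8, 27, 24, 5, 16, 23, 32, 9, 0, 11, 8, 37, 24, 15, 16, 33, 32, 19, 0, 21, 8, 7, 24, 25, 16, 3, 32, 29, 0, 31, 8, 17, 24, 35, 16, 13, 32, 39.
The distinct values are {0, 1, 3, 5, 7, 8, 9, 11, 13, 15, 16, 17, 19, 21, 23, 24, 25, 27, 29, 31, 32, 33, 35, 37, 39}; there are 25 of them.

25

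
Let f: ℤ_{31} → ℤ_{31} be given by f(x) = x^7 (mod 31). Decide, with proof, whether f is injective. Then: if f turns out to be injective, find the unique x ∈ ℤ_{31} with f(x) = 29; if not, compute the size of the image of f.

Since 31 is prime, the nonzero elements of ℤ_{31} form a cyclic group of order 30.
As gcd(7, 30) = 1, raising to the 7th power is a bijection on this group: if x_1^7 ≡ x_2^7 then (x_1x_2^{−1})^7 = 1, and the only element of order dividing gcd(7, 30) = 1 is 1, so x_1 = x_2.
With f(0) = 0 this makes f injective on all of ℤ_{31}, hence bijective (finite equal-size domain and codomain). In particular f is injective.
Since f is injective, we find the preimage of 29. The inverse of x ↦ x^7 on (ℤ_{31})^× is x ↦ x^13, because 7·13 = 91 = 3·30 + 1 ≡ 1 (mod 30) and x^{30} = 1 for x ≠ 0 (Fermat). So f⁻¹(29) = 29^13 mod 31.
Repeated squaring mod 31: 29^1 ≡ 29, 29^2 ≡ 29² = 841 ≡ 4, 29^4 ≡ 4² = 16, 29^8 ≡ 16² = 256 ≡ 8. Since 13 = 8 + 4 + 1, 29^13 ≡ 8·16·29: 8·16 = 128 ≡ 4, then 4·29 = 116 ≡ 23. So 29^13 ≡ 23 (mod 31).
Hence f⁻¹(29) = 23.

23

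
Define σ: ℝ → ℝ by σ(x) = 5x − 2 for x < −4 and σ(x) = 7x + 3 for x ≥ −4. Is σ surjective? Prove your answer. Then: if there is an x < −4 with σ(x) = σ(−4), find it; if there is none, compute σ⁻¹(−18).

-23/5

Both pieces are strictly increasing (slopes 5 and 7), so each is injective on its own interval.
The left piece maps (−∞, −4) onto (−∞, −22); the right piece maps [−4, ∞) onto [−25, ∞).
The union (−∞, −22) ∪ [−25, ∞) covers ℝ, so σ is surjective.
For the follow-up: the images overlap, so an x < −4 with σ(x) = σ(−4) exists. σ(−4) = −25; solving 5x − 2 = −25 for x < −4 gives x = (−25 + 2)/5 = −23/5.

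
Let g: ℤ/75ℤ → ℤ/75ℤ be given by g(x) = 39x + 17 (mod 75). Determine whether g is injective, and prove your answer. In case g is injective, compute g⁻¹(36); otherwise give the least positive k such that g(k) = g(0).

25

Recall that g is injective if g(x_1) = g(x_2) implies x_1 = x_2.
We have gcd(39, 75) = 3 > 1. Taking x_1 = 0 and x_2 = 25: g(0) = 17 and g(25) = 39·25 + 17 = 992 ≡ 17 (mod 75).
So g(0) = g(25) while 0 ≠ 25, therefore g is not injective.
Since g is not injective, we find the least positive k with g(k) = g(0): this means 39k ≡ 0 (mod 75), i.e. 75 ∣ 39k. Since gcd(39, 75) = 3, dividing through by 3 this holds exactly when 25 ∣ 13k, and as gcd(13, 25) = 1, exactly when 25 ∣ k.
The smallest positive such k is 25.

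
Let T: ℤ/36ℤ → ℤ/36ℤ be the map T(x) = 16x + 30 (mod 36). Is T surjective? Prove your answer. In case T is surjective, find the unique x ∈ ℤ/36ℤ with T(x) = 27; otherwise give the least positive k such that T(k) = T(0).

Recall: surjectivity means every element of the codomain has a preimage under T.
Since gcd(16, 36) = 4, we have 16x ≡ 0 (mod 4) for all x, so T(x) ≡ 2 (mod 4).
But 0 ≢ 2 (mod 4), so 0 ∈ ℤ/36ℤ has no preimage. So T is not surjective.
Since T is not surjective, we find the least positive k with T(k) = T(0): this means 16k ≡ 0 (mod 36), i.e. 36 ∣ 16k. Since gcd(16, 36) = 4, dividing through by 4 this holds exactly when 9 ∣ 4k, and as gcd(4, 9) = 1, exactly when 9 ∣ k.
The smallest positive such k is 9.

9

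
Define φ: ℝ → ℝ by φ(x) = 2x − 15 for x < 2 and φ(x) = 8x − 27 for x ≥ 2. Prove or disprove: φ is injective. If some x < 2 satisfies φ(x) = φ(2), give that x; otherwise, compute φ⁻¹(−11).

Both pieces are strictly increasing (slopes 2 and 8), so each is injective on its own interval.
The left piece maps (−∞, 2) onto (−∞, −11); the right piece maps [2, ∞) onto [−11, ∞).
These images are disjoint, so no value is attained by both pieces. Hence φ is injective.
Because the two images are disjoint, no x < 2 has φ(x) = φ(2), so we compute φ⁻¹(−11): −11 lies in [−11, ∞), so solve 8x − 27 = −11: x = (−11 + 27)/8 = 2.

2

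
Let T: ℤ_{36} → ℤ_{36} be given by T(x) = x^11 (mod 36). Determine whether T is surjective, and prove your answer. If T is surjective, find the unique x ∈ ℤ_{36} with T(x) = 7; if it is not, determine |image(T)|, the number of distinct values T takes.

T(0) = 0^11 = 0.
T(6): Repeated squaring mod 36: 6^1 ≡ 6, 6^2 ≡ 6² = 36 ≡ 0, 6^4 ≡ 0² = 0, 6^8 ≡ 0² = 0. Since 11 = 8 + 2 + 1, 6^11 ≡ 0·0·6: 0·0 = 0, then 0·6 = 0. So 6^11 ≡ 0 (mod 36).
So T(0) = T(6) = 0 while 0 ≠ 6, therefore T is not injective.
A non-injective map from the 36-element set ℤ_{36} to itself takes at most 35 distinct values, so it cannot be surjective. Thus T is not surjective.
Since T is not surjective, we determine |image(T)|. Computing x^11 mod 36 for each x (by repeated squaring, reducing mod 36 at every step), the values T(0), T(1), …, T(35) are: 0, 1, 32, 27, 16, 29, 0, 31, 8, 9, 28, 23, 0, 25, 20, 27, 4, 17, 0, 19, 32, 9, 16, 11, 0, 13, 8, 27, 28, 5, 0, 7, 20, 9, 4, 35.
The distinct values are {0, 1, 4, 5, 7, 8, 9, 11, 13, 16, 17, 19, 20, 23, 25, 27, 28, 29, 31, 32, 35}; there are 21 of them.

21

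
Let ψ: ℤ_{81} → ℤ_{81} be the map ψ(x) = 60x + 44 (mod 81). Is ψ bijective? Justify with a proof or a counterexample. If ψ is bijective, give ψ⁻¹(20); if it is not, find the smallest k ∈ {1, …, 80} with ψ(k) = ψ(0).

27

We have gcd(60, 81) = 3 > 1. Taking u = 0 and v = 27: ψ(0) = 44 and ψ(27) = 60·27 + 44 = 1664 ≡ 44 (mod 81).
So ψ(0) = ψ(27) while 0 ≠ 27, thus ψ is not injective, hence not bijective.
Since ψ is not bijective, we find the least positive k with ψ(k) = ψ(0): this means 60k ≡ 0 (mod 81), i.e. 81 ∣ 60k. Since gcd(60, 81) = 3, dividing through by 3 this holds exactly when 27 ∣ 20k, and as gcd(20, 27) = 1, exactly when 27 ∣ k.
The smallest positive such k is 27.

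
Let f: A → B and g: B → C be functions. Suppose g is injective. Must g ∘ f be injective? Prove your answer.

not injective

No. Take A = {0, 1}, B = C = {0, 1, 2, 3}, f(0) = f(1) = 0, and g = identity (injective).
Then (g ∘ f)(0) = (g ∘ f)(1) = 0 with 0 ≠ 1, so g ∘ f is not injective.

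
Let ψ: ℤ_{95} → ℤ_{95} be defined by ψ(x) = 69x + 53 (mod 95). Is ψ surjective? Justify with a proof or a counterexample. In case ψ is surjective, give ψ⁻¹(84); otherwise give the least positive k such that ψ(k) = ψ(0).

39

By definition, ψ is surjective if every y in the codomain equals ψ(x) for some x in the domain.
Since gcd(69, 95) = 1, 69 is invertible modulo 95. Euclid's algorithm: 95 = 1·69 + 26, 69 = 2·26 + 17, 26 = 1·17 + 9, 17 = 1·9 + 8, 9 = 1·8 + 1; back-substituting gives 1 = 84·69 − 61·95, so 69⁻¹ ≡ 84 (mod 95).
For any y ∈ ℤ_{95}, x = 84(y − 53) mod 95 satisfies ψ(x) = 69·84(y − 53) + 53 ≡ y (since 69·84 ≡ 1 mod 95). So every y has a preimage.
Thus ψ is surjective.
Since ψ is surjective, we find ψ⁻¹(84): we need 69x ≡ 84 − 53 ≡ 31 (mod 95). Using 69⁻¹ = 84: x ≡ 84·31 = 2604 = 27·95 + 39, so x = 39.
Check: ψ(39) = 69·39 + 53 = 2744 = 28·95 + 84 ≡ 84 (mod 95).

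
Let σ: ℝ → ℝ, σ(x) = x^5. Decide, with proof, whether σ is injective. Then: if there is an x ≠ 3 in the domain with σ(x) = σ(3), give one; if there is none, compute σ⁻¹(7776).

6

On ℝ, x ↦ x^5 is strictly increasing (since 5 is odd), so σ(s) = σ(t) forces s = t. Therefore σ is injective.
Since x ↦ x^5 is strictly increasing on ℝ, it is injective there, so no x ≠ 3 in the domain has σ(x) = σ(3). We therefore compute σ⁻¹(7776) = 7776^{1/5} = 6 (indeed 6^5 = 7776).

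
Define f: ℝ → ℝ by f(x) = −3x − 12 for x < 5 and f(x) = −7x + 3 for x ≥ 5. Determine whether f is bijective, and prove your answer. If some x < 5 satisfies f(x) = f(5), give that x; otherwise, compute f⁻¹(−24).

4

Both pieces are strictly decreasing (slopes −3 and −7), so each is injective on its own interval.
The left piece maps (−∞, 5) onto (−27, ∞); the right piece maps [5, ∞) onto (−∞, −32].
The images leave a gap (−27 has no preimage), so f is not surjective, hence not bijective.
Because the two images are disjoint, no x < 5 has f(x) = f(5), so we compute f⁻¹(−24): −24 lies in (−27, ∞), so solve −3x − 12 = −24: x = (−24 + 12)/(−3) = 4.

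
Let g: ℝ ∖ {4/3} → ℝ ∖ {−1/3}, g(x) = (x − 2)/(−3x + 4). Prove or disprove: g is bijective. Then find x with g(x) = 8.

34/25

Suppose g(u) = g(v). Cross-multiplying: (u − 2)(−3v + 4) = (v − 2)(−3u + 4).
Expanding both sides and cancelling the symmetric terms leaves −2·(u − v) = 0. Since −2 ≠ 0, u = v. So g is injective.
For any y ≠ −1/3, solving y(−3x + 4) = x − 2 for x gives a well-defined x ≠ 4/3. So g is surjective.
Therefore g is bijective.
Solving g(x) = 8: cross-multiplying gives x − 2 = 8(−3x + 4), which rearranges to 25x = 34, so x = 34/25.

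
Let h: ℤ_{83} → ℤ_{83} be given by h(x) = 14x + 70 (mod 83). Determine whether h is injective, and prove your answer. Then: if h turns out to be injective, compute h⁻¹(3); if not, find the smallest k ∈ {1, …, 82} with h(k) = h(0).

13

Recall that injectivity means: for all x_1, x_2 in the domain, h(x_1) = h(x_2) implies x_1 = x_2.
Suppose h(x_1) = h(x_2) in ℤ_{83}. Then 14x_1 + 70 ≡ 14x_2 + 70 (mod 83), thus 14(x_1 − x_2) ≡ 0 (mod 83).
Since gcd(14, 83) = 1, 14 is invertible modulo 83, therefore x_1 − x_2 ≡ 0 (mod 83), i.e. x_1 = x_2.
Therefore h is injective.
We now compute 14⁻¹ mod 83 explicitly. Euclid's algorithm: 83 = 5·14 + 13, 14 = 1·13 + 1; back-substituting gives 1 = 6·14 − 1·83, so 14⁻¹ ≡ 6 (mod 83).
Since h is injective, we compute h⁻¹(3): solve 14x + 70 ≡ 3 (mod 83), i.e. 14x ≡ 16 (mod 83).
Multiplying by 14⁻¹ = 6 gives x ≡ 6·16 = 96 = 1·83 + 13 ≡ 13 (mod 83).
Check: h(13) = 14·13 + 70 = 252 = 3·83 + 3 ≡ 3 (mod 83).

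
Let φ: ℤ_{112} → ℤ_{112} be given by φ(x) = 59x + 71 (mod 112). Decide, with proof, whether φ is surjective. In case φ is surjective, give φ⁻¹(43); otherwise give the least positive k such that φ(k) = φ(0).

28

Since gcd(59, 112) = 1, 59 is invertible modulo 112. Euclid's algorithm: 112 = 1·59 + 53, 59 = 1·53 + 6, 53 = 8·6 + 5, 6 = 1·5 + 1; back-substituting gives 1 = 19·59 − 10·112, so 59⁻¹ ≡ 19 (mod 112).
Then y ↦ 19(y − 71) is a two-sided inverse to φ, so every y ∈ ℤ_{112} has a preimage.
Therefore φ is surjective.
Since φ is surjective, we compute φ⁻¹(43): solve 59x + 71 ≡ 43 (mod 112), i.e. 59x ≡ 84 (mod 112).
Multiplying by 59⁻¹ = 19 gives x ≡ 19·84 = 1596 = 14·112 + 28 ≡ 28 (mod 112).
Check: φ(28) = 59·28 + 71 = 1723 = 15·112 + 43 ≡ 43 (mod 112).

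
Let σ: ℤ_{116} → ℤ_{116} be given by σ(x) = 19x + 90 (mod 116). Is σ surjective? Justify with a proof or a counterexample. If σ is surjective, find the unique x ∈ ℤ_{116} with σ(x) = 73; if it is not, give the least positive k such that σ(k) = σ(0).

Recall that surjectivity means every element of the codomain has a preimage under σ.
Since gcd(19, 116) = 1, 19 is invertible modulo 116. Euclid's algorithm: 116 = 6·19 + 2, 19 = 9·2 + 1; back-substituting gives 1 = 55·19 − 9·116, so 19⁻¹ ≡ 55 (mod 116).
For any y ∈ ℤ_{116}, x = 55(y − 90) mod 116 satisfies σ(x) = 19·55(y − 90) + 90 ≡ y (since 19·55 ≡ 1 mod 116). So every y has a preimage.
Thus σ is surjective.
Since σ is surjective, we find σ⁻¹(73): we need 19x ≡ 73 − 90 ≡ 99 (mod 116). Using 19⁻¹ = 55: x ≡ 55·99 = 5445 = 46·116 + 109, so x = 109.
Check: σ(109) = 19·109 + 90 = 2161 = 18·116 + 73 ≡ 73 (mod 116).

109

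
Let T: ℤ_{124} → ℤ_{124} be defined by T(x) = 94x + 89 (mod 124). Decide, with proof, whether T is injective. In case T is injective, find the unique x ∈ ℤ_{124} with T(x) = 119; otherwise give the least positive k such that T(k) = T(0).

62

We have gcd(94, 124) = 2 > 1. Taking s = 0 and t = 62: T(0) = 89 and T(62) = 94·62 + 89 = 5917 ≡ 89 (mod 124).
So T(0) = T(62) while 0 ≠ 62, so T is not injective.
Since T is not injective, we find the least positive k with T(k) = T(0): this means 94k ≡ 0 (mod 124), i.e. 124 ∣ 94k. Since gcd(94, 124) = 2, dividing through by 2 this holds exactly when 62 ∣ 47k, and as gcd(47, 62) = 1, exactly when 62 ∣ k.
The smallest positive such k is 62.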